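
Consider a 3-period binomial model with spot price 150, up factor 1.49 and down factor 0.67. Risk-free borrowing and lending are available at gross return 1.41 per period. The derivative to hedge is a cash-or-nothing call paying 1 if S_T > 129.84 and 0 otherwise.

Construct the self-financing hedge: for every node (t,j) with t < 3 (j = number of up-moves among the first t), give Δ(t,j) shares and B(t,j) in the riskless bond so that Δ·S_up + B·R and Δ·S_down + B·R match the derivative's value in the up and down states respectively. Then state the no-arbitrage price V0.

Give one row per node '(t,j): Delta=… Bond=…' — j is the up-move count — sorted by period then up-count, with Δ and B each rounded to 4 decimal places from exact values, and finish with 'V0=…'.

No-arbitrage ⇒ martingale measure with p* = (R−d)/(u−d) = 0.9024.
Terminal values V(3,·): V(3,0)=0.0000, V(3,1)=0.0000, V(3,2)=1.0000, V(3,3)=1.0000
(2,0): S=67.3350. Δ = (V_up−V_dn)/(S_up−S_dn) = (0.0000−0.0000)/(100.3292−45.1145) = 0.0000. V = [p*·0.0000 + (1−p*)·0.0000]/1.41 = 0.0000. B = V − Δ·S = 0.0000.
(2,1): S=149.7450. Δ = (V_up−V_dn)/(S_up−S_dn) = (1.0000−0.0000)/(223.1200−100.3292) = 0.0081. V = [p*·1.0000 + (1−p*)·0.0000]/1.41 = 0.6400. B = V − Δ·S = -0.5795.
(2,2): S=333.0150. Δ = (V_up−V_dn)/(S_up−S_dn) = (1.0000−1.0000)/(496.1923−223.1200) = 0.0000. V = [p*·1.0000 + (1−p*)·1.0000]/1.41 = 0.7092. B = V − Δ·S = 0.7092.
(1,0): S=100.5000. Δ = (V_up−V_dn)/(S_up−S_dn) = (0.6400−0.0000)/(149.7450−67.3350) = 0.0078. V = [p*·0.6400 + (1−p*)·0.0000]/1.41 = 0.4096. B = V − Δ·S = -0.3709.
(1,1): S=223.5000. Δ = (V_up−V_dn)/(S_up−S_dn) = (0.7092−0.6400)/(333.0150−149.7450) = 0.0004. V = [p*·0.7092 + (1−p*)·0.6400]/1.41 = 0.4982. B = V − Δ·S = 0.4138.
(0,0): S=150.0000. Δ = (V_up−V_dn)/(S_up−S_dn) = (0.4982−0.4096)/(223.5000−100.5000) = 0.0007. V = [p*·0.4982 + (1−p*)·0.4096]/1.41 = 0.3472. B = V − Δ·S = 0.2392.
Each (Δ,B) replicates both successor values, so the strategy is self-financing and V0 is arbitrage-free.

(0,0): Delta=0.0007 Bond=0.2392
(1,0): Delta=0.0078 Bond=-0.3709
(1,1): Delta=0.0004 Bond=0.4138
(2,0): Delta=0.0000 Bond=0.0000
(2,1): Delta=0.0081 Bond=-0.5795
(2,2): Delta=0.0000 Bond=0.7092
V0=0.3472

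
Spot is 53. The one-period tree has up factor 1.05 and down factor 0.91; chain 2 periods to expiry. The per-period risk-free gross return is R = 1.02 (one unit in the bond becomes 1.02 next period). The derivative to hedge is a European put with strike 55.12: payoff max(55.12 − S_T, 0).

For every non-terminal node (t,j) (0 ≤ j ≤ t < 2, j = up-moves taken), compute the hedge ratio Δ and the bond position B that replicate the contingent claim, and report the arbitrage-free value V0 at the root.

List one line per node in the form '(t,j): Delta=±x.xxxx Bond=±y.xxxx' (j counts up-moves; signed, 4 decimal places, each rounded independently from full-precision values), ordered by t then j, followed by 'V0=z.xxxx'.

No-arbitrage ⇒ martingale measure with p* = (R−d)/(u−d) = 0.7857.
Terminal values V(2,·): V(2,0)=11.2307, V(2,1)=4.4785, V(2,2)=0.0000
(1,0): S=48.2300. Δ = (V_up−V_dn)/(S_up−S_dn) = (4.4785−11.2307)/(50.6415−43.8893) = -1.0000. V = [p*·4.4785 + (1−p*)·11.2307]/1.02 = 5.8092. B = V − Δ·S = 54.0392.
(1,1): S=55.6500. Δ = (V_up−V_dn)/(S_up−S_dn) = (0.0000−4.4785)/(58.4325−50.6415) = -0.5748. V = [p*·0.0000 + (1−p*)·4.4785]/1.02 = 0.9409. B = V − Δ·S = 32.9301.
(0,0): S=53.0000. Δ = (V_up−V_dn)/(S_up−S_dn) = (0.9409−5.8092)/(55.6500−48.2300) = -0.6561. V = [p*·0.9409 + (1−p*)·5.8092]/1.02 = 1.9452. B = V − Δ·S = 36.7191.
Each (Δ,B) replicates both successor values, so the strategy is self-financing and V0 is arbitrage-free.

(0,0): Delta=-0.6561 Bond=36.7191
(1,0): Delta=-1.0000 Bond=54.0392
(1,1): Delta=-0.5748 Bond=32.9301
V0=1.9452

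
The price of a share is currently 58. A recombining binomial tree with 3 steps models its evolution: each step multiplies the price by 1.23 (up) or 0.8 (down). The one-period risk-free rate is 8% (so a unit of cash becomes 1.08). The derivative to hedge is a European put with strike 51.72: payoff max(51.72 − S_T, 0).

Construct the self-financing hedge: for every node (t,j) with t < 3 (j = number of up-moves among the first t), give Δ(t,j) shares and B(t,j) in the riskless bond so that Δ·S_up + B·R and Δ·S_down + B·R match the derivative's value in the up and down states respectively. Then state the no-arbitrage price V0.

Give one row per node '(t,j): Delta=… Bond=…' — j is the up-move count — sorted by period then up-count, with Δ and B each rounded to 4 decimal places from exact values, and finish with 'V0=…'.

(0,0): Delta=-0.1614 Bond=11.2500
(1,0): Delta=-0.4416 Bond=25.1491
(1,1): Delta=-0.0638 Bond=5.1863
(2,0): Delta=-1.0000 Bond=47.8889
(2,1): Delta=-0.2470 Bond=16.0567
(2,2): Delta=0.0000 Bond=0.0000
V0=1.8862

Under the risk-neutral measure, an up-move has probability p* = (R−d)/(u−d) = 0.6512 and values discount at R = 1.08.
Terminal payoffs: V(3,0)=22.0240, V(3,1)=6.0624, V(3,2)=0.0000, V(3,3)=0.0000
Node (2,0) S=37.1200: V=(p*·6.0624+(1−p*)·22.0240)/1.08=10.7689; Δ=(6.0624−22.0240)/(45.6576−29.6960)=-1.0000; B=V−Δ·S=47.8889
Node (2,1) S=57.0720: V=(p*·0.0000+(1−p*)·6.0624)/1.08=1.9581; Δ=(0.0000−6.0624)/(70.1986−45.6576)=-0.2470; B=V−Δ·S=16.0567
Node (2,2) S=87.7482: V=(p*·0.0000+(1−p*)·0.0000)/1.08=0.0000; Δ=(0.0000−0.0000)/(107.9303−70.1986)=0.0000; B=V−Δ·S=0.0000
Node (1,0) S=46.4000: V=(p*·1.9581+(1−p*)·10.7689)/1.08=4.6589; Δ=(1.9581−10.7689)/(57.0720−37.1200)=-0.4416; B=V−Δ·S=25.1491
Node (1,1) S=71.3400: V=(p*·0.0000+(1−p*)·1.9581)/1.08=0.6325; Δ=(0.0000−1.9581)/(87.7482−57.0720)=-0.0638; B=V−Δ·S=5.1863
Node (0,0) S=58.0000: V=(p*·0.6325+(1−p*)·4.6589)/1.08=1.8862; Δ=(0.6325−4.6589)/(71.3400−46.4000)=-0.1614; B=V−Δ·S=11.2500
Each (Δ,B) replicates both successor values, so the strategy is self-financing and V0 is arbitrage-free.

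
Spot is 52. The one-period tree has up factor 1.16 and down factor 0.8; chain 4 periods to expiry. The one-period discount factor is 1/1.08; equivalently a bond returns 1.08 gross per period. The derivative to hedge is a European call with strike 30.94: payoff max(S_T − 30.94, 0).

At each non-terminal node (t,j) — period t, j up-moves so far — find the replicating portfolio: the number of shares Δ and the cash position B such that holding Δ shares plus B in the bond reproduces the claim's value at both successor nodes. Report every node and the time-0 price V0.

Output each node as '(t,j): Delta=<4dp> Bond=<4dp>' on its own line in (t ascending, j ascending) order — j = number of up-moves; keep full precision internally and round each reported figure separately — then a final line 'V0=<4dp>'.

(0,0): Delta=0.9953 Bond=-22.4769
(1,0): Delta=0.9718 Bond=-23.2986
(1,1): Delta=0.9999 Bond=-24.5541
(2,0): Delta=0.8320 Bond=-20.5107
(2,1): Delta=0.9993 Bond=-26.4916
(2,2): Delta=1.0000 Bond=-26.5261
(3,0): Delta=0.0000 Bond=0.0000
(3,1): Delta=0.9960 Bond=-28.4806
(3,2): Delta=1.0000 Bond=-28.6481
(3,3): Delta=1.0000 Bond=-28.6481
V0=29.2769

Risk-neutral probability p* = (R−d)/(u−d) = (1.08−0.8)/(1.16−0.8) = 0.7778.
Terminal values V(4,·): V(4,0)=0.0000, V(4,1)=0.0000, V(4,2)=13.8416, V(4,3)=33.9933, V(4,4)=63.2132
Node (3,0) S=26.6240: V=(p*·0.0000+(1−p*)·0.0000)/1.08=0.0000; Δ=(0.0000−0.0000)/(30.8838−21.2992)=0.0000; B=V−Δ·S=0.0000
Node (3,1) S=38.6048: V=(p*·13.8416+(1−p*)·0.0000)/1.08=9.9682; Δ=(13.8416−0.0000)/(44.7816−30.8838)=0.9960; B=V−Δ·S=-28.4806
Node (3,2) S=55.9770: V=(p*·33.9933+(1−p*)·13.8416)/1.08=27.3288; Δ=(33.9933−13.8416)/(64.9333−44.7816)=1.0000; B=V−Δ·S=-28.6481
Node (3,3) S=81.1666: V=(p*·63.2132+(1−p*)·33.9933)/1.08=52.5184; Δ=(63.2132−33.9933)/(94.1532−64.9333)=1.0000; B=V−Δ·S=-28.6481
Node (2,0) S=33.2800: V=(p*·9.9682+(1−p*)·0.0000)/1.08=7.1788; Δ=(9.9682−0.0000)/(38.6048−26.6240)=0.8320; B=V−Δ·S=-20.5107
Node (2,1) S=48.2560: V=(p*·27.3288+(1−p*)·9.9682)/1.08=21.7323; Δ=(27.3288−9.9682)/(55.9770−38.6048)=0.9993; B=V−Δ·S=-26.4916
Node (2,2) S=69.9712: V=(p*·52.5184+(1−p*)·27.3288)/1.08=43.4451; Δ=(52.5184−27.3288)/(81.1666−55.9770)=1.0000; B=V−Δ·S=-26.5261
Node (1,0) S=41.6000: V=(p*·21.7323+(1−p*)·7.1788)/1.08=17.1280; Δ=(21.7323−7.1788)/(48.2560−33.2800)=0.9718; B=V−Δ·S=-23.2986
Node (1,1) S=60.3200: V=(p*·43.4451+(1−p*)·21.7323)/1.08=35.7593; Δ=(43.4451−21.7323)/(69.9712−48.2560)=0.9999; B=V−Δ·S=-24.5541
Node (0,0) S=52.0000: V=(p*·35.7593+(1−p*)·17.1280)/1.08=29.2769; Δ=(35.7593−17.1280)/(60.3200−41.6000)=0.9953; B=V−Δ·S=-22.4769
Check: Δ(0,0)·S0 + B(0,0) = 29.2769 = V0.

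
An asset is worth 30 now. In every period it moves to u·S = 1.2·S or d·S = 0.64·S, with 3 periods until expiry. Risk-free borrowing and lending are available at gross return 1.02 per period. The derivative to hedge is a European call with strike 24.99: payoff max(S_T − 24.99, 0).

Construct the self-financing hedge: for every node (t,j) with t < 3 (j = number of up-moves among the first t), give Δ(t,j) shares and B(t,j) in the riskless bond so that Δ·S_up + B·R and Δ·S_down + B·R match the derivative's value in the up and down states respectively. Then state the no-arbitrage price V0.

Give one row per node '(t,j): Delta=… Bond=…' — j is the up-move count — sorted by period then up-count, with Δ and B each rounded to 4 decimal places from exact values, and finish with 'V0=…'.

(0,0): Delta=0.7037 Bond=-12.0919
(1,0): Delta=0.1645 Bond=-1.9813
(1,1): Delta=0.8399 Bond=-17.2375
(2,0): Delta=0.0000 Bond=0.0000
(2,1): Delta=0.2060 Bond=-2.9782
(2,2): Delta=1.0000 Bond=-24.5000
V0=9.0176

Since d<R<u, set p* = (R−d)/(u−d) = 0.6786; price each node as the discounted p*-expectation of its children.
Terminal values V(3,·): V(3,0)=0.0000, V(3,1)=0.0000, V(3,2)=2.6580, V(3,3)=26.8500
(2,0): S=12.2880. Δ = (V_up−V_dn)/(S_up−S_dn) = (0.0000−0.0000)/(14.7456−7.8643) = 0.0000. V = [p*·0.0000 + (1−p*)·0.0000]/1.02 = 0.0000. B = V − Δ·S = 0.0000.
(2,1): S=23.0400. Δ = (V_up−V_dn)/(S_up−S_dn) = (2.6580−0.0000)/(27.6480−14.7456) = 0.2060. V = [p*·2.6580 + (1−p*)·0.0000]/1.02 = 1.7683. B = V − Δ·S = -2.9782.
(2,2): S=43.2000. Δ = (V_up−V_dn)/(S_up−S_dn) = (26.8500−2.6580)/(51.8400−27.6480) = 1.0000. V = [p*·26.8500 + (1−p*)·2.6580]/1.02 = 18.7000. B = V − Δ·S = -24.5000.
(1,0): S=19.2000. Δ = (V_up−V_dn)/(S_up−S_dn) = (1.7683−0.0000)/(23.0400−12.2880) = 0.1645. V = [p*·1.7683 + (1−p*)·0.0000]/1.02 = 1.1764. B = V − Δ·S = -1.9813.
(1,1): S=36.0000. Δ = (V_up−V_dn)/(S_up−S_dn) = (18.7000−1.7683)/(43.2000−23.0400) = 0.8399. V = [p*·18.7000 + (1−p*)·1.7683]/1.02 = 12.9977. B = V − Δ·S = -17.2375.
(0,0): S=30.0000. Δ = (V_up−V_dn)/(S_up−S_dn) = (12.9977−1.1764)/(36.0000−19.2000) = 0.7037. V = [p*·12.9977 + (1−p*)·1.1764]/1.02 = 9.0176. B = V − Δ·S = -12.0919.
Self-financing check: at every node Δ·S+B equals the discounted successor values.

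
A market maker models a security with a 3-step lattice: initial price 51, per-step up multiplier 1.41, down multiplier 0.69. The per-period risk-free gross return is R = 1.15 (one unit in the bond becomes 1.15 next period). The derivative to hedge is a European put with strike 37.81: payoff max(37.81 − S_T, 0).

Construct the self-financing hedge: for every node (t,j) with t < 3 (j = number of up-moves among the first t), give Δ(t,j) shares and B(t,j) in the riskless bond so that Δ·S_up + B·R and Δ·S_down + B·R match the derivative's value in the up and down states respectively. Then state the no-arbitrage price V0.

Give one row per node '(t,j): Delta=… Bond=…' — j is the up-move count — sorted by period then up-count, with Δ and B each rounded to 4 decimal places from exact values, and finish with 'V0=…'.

(0,0): Delta=-0.0809 Bond=5.3651
(1,0): Delta=-0.2950 Bond=13.7050
(1,1): Delta=-0.0217 Bond=1.9109
(2,0): Delta=-1.0000 Bond=32.8783
(2,1): Delta=-0.1000 Bond=6.0856
(2,2): Delta=0.0000 Bond=0.0000
V0=1.2392

Under the risk-neutral measure, an up-move has probability p* = (R−d)/(u−d) = 0.6389 and values discount at R = 1.15.
Terminal payoffs: V(3,0)=21.0560, V(3,1)=3.5736, V(3,2)=0.0000, V(3,3)=0.0000
(2,0): S=24.2811. Δ = (V_up−V_dn)/(S_up−S_dn) = (3.5736−21.0560)/(34.2364−16.7540) = -1.0000. V = [p*·3.5736 + (1−p*)·21.0560]/1.15 = 8.5972. B = V − Δ·S = 32.8783.
(2,1): S=49.6179. Δ = (V_up−V_dn)/(S_up−S_dn) = (0.0000−3.5736)/(69.9612−34.2364) = -0.1000. V = [p*·0.0000 + (1−p*)·3.5736]/1.15 = 1.1222. B = V − Δ·S = 6.0856.
(2,2): S=101.3931. Δ = (V_up−V_dn)/(S_up−S_dn) = (0.0000−0.0000)/(142.9643−69.9612) = 0.0000. V = [p*·0.0000 + (1−p*)·0.0000]/1.15 = 0.0000. B = V − Δ·S = 0.0000.
(1,0): S=35.1900. Δ = (V_up−V_dn)/(S_up−S_dn) = (1.1222−8.5972)/(49.6179−24.2811) = -0.2950. V = [p*·1.1222 + (1−p*)·8.5972]/1.15 = 3.3230. B = V − Δ·S = 13.7050.
(1,1): S=71.9100. Δ = (V_up−V_dn)/(S_up−S_dn) = (0.0000−1.1222)/(101.3931−49.6179) = -0.0217. V = [p*·0.0000 + (1−p*)·1.1222]/1.15 = 0.3524. B = V − Δ·S = 1.9109.
(0,0): S=51.0000. Δ = (V_up−V_dn)/(S_up−S_dn) = (0.3524−3.3230)/(71.9100−35.1900) = -0.0809. V = [p*·0.3524 + (1−p*)·3.3230]/1.15 = 1.2392. B = V − Δ·S = 5.3651.
Self-financing check: at every node Δ·S+B equals the discounted successor values.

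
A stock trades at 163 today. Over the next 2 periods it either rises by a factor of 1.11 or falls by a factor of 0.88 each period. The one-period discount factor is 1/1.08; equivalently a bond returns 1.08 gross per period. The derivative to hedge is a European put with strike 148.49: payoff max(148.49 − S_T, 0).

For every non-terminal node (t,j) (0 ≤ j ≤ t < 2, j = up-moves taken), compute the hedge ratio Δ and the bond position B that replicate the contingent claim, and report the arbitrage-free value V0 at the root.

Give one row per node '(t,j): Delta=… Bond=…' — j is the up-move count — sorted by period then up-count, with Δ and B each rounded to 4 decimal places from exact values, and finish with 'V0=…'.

(0,0): Delta=-0.0717 Bond=12.0149
(1,0): Delta=-0.6748 Bond=99.4835
(1,1): Delta=0.0000 Bond=0.0000
V0=0.3247

The replicating-portfolio and risk-neutral prices coincide; use p* = (1.08−0.88)/(1.11−0.88) = 0.8696 for the latter.
Payoff layer (t=2): V(2,0)=22.2628, V(2,1)=0.0000, V(2,2)=0.0000
Node (1,0) S=143.4400: V=(p*·0.0000+(1−p*)·22.2628)/1.08=2.6887; Δ=(0.0000−22.2628)/(159.2184−126.2272)=-0.6748; B=V−Δ·S=99.4835
Node (1,1) S=180.9300: V=(p*·0.0000+(1−p*)·0.0000)/1.08=0.0000; Δ=(0.0000−0.0000)/(200.8323−159.2184)=0.0000; B=V−Δ·S=0.0000
Node (0,0) S=163.0000: V=(p*·0.0000+(1−p*)·2.6887)/1.08=0.3247; Δ=(0.0000−2.6887)/(180.9300−143.4400)=-0.0717; B=V−Δ·S=12.0149
Check: Δ(0,0)·S0 + B(0,0) = 0.3247 = V0.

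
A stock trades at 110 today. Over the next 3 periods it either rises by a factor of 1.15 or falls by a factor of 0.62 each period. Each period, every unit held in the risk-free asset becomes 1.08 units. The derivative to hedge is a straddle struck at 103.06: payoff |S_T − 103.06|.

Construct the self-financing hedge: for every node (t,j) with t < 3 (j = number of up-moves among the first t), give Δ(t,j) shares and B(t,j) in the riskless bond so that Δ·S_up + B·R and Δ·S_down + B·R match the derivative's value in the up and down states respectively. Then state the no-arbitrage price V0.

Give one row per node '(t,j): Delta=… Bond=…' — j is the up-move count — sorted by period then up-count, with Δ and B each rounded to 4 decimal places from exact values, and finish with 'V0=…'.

No-arbitrage ⇒ martingale measure with p* = (R−d)/(u−d) = 0.8679.
At expiry t=3: V(3,0)=76.8439, V(3,1)=54.4334, V(3,2)=12.8655, V(3,3)=64.2362
  t=2,j=0: stock 42.2840 → up 48.6266 (V=54.4334), down 26.2161 (V=76.8439). Price 53.1419; hedge Δ=-1.0000, bond B=95.4259.
  t=2,j=1: stock 78.4300 → up 90.1945 (V=12.8655), down 48.6266 (V=54.4334). Price 16.9959; hedge Δ=-1.0000, bond B=95.4259.
  t=2,j=2: stock 145.4750 → up 167.2962 (V=64.2362), down 90.1945 (V=12.8655). Price 53.1958; hedge Δ=0.6663, bond B=-43.7302.
  t=1,j=0: stock 68.2000 → up 78.4300 (V=16.9959), down 42.2840 (V=53.1419). Price 20.1573; hedge Δ=-1.0000, bond B=88.3573.
  t=1,j=1: stock 126.5000 → up 145.4750 (V=53.1958), down 78.4300 (V=16.9959). Price 44.8284; hedge Δ=0.5399, bond B=-23.4732.
  t=0,j=0: stock 110.0000 → up 126.5000 (V=44.8284), down 68.2000 (V=20.1573). Price 38.4907; hedge Δ=0.4232, bond B=-8.0585.
Root portfolio cost Δ·110+B reproduces V0=38.4907.

(0,0): Delta=0.4232 Bond=-8.0585
(1,0): Delta=-1.0000 Bond=88.3573
(1,1): Delta=0.5399 Bond=-23.4732
(2,0): Delta=-1.0000 Bond=95.4259
(2,1): Delta=-1.0000 Bond=95.4259
(2,2): Delta=0.6663 Bond=-43.7302
V0=38.4907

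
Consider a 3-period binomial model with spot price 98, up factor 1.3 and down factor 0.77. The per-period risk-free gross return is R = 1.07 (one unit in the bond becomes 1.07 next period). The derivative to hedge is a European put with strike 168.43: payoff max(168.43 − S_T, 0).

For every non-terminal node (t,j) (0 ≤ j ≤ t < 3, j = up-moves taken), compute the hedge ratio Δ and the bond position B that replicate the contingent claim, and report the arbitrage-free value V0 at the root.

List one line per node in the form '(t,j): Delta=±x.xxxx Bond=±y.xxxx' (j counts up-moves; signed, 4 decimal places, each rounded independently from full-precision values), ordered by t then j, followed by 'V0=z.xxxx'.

(0,0): Delta=-0.7474 Bond=119.6774
(1,0): Delta=-1.0000 Bond=147.1133
(1,1): Delta=-0.6327 Bond=113.4433
(2,0): Delta=-1.0000 Bond=157.4112
(2,1): Delta=-1.0000 Bond=157.4112
(2,2): Delta=-0.4660 Bond=93.7637
V0=46.4287

Risk-neutral probability p* = (R−d)/(u−d) = (1.07−0.77)/(1.3−0.77) = 0.5660.
Terminal values V(3,·): V(3,0)=123.6898, V(3,1)=92.8945, V(3,2)=40.9026, V(3,3)=0.0000
Node (2,0) S=58.1042: V=(p*·92.8945+(1−p*)·123.6898)/1.07=99.3070; Δ=(92.8945−123.6898)/(75.5355−44.7402)=-1.0000; B=V−Δ·S=157.4112
Node (2,1) S=98.0980: V=(p*·40.9026+(1−p*)·92.8945)/1.07=59.3132; Δ=(40.9026−92.8945)/(127.5274−75.5355)=-1.0000; B=V−Δ·S=157.4112
Node (2,2) S=165.6200: V=(p*·0.0000+(1−p*)·40.9026)/1.07=16.5890; Δ=(0.0000−40.9026)/(215.3060−127.5274)=-0.4660; B=V−Δ·S=93.7637
Node (1,0) S=75.4600: V=(p*·59.3132+(1−p*)·99.3070)/1.07=71.6533; Δ=(59.3132−99.3070)/(98.0980−58.1042)=-1.0000; B=V−Δ·S=147.1133
Node (1,1) S=127.4000: V=(p*·16.5890+(1−p*)·59.3132)/1.07=32.8315; Δ=(16.5890−59.3132)/(165.6200−98.0980)=-0.6327; B=V−Δ·S=113.4433
Node (0,0) S=98.0000: V=(p*·32.8315+(1−p*)·71.6533)/1.07=46.4287; Δ=(32.8315−71.6533)/(127.4000−75.4600)=-0.7474; B=V−Δ·S=119.6774
The time-0 hedge costs 46.4287, which is the no-arbitrage price.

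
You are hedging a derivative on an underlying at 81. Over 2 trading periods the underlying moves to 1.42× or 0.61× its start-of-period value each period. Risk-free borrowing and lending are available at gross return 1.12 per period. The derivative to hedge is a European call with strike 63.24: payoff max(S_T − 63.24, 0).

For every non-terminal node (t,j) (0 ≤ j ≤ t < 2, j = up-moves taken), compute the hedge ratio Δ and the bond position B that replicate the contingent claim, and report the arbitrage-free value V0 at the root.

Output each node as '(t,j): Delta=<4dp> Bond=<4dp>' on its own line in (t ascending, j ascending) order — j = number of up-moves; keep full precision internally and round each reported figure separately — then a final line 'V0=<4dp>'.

(0,0): Delta=0.8332 Bond=-33.2817
(1,0): Delta=0.1730 Bond=-4.6545
(1,1): Delta=1.0000 Bond=-56.4643
V0=34.2051

Under the risk-neutral measure, an up-move has probability p* = (R−d)/(u−d) = 0.6296 and values discount at R = 1.12.
At expiry t=2: V(2,0)=0.0000, V(2,1)=6.9222, V(2,2)=100.0884
Node (1,0) S=49.4100: V=(p*·6.9222+(1−p*)·0.0000)/1.12=3.8914; Δ=(6.9222−0.0000)/(70.1622−30.1401)=0.1730; B=V−Δ·S=-4.6545
Node (1,1) S=115.0200: V=(p*·100.0884+(1−p*)·6.9222)/1.12=58.5557; Δ=(100.0884−6.9222)/(163.3284−70.1622)=1.0000; B=V−Δ·S=-56.4643
Node (0,0) S=81.0000: V=(p*·58.5557+(1−p*)·3.8914)/1.12=34.2051; Δ=(58.5557−3.8914)/(115.0200−49.4100)=0.8332; B=V−Δ·S=-33.2817
Check: Δ(0,0)·S0 + B(0,0) = 34.2051 = V0.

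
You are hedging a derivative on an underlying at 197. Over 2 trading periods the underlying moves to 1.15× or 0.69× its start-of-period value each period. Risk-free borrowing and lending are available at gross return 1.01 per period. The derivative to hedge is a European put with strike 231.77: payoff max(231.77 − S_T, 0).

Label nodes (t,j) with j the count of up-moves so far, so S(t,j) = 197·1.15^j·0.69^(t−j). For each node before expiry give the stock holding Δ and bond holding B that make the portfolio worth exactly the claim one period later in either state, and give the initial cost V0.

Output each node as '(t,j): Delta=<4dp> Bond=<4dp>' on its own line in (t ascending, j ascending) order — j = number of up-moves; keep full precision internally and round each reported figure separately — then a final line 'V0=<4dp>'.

(0,0): Delta=-0.7814 Bond=197.7815
(1,0): Delta=-1.0000 Bond=229.4752
(1,1): Delta=-0.7240 Bond=186.7587
V0=43.8480

The replicating-portfolio and risk-neutral prices coincide; use p* = (1.01−0.69)/(1.15−0.69) = 0.6957 for the latter.
At expiry t=2: V(2,0)=137.9783, V(2,1)=75.4505, V(2,2)=0.0000
Node (1,0) S=135.9300: V=(p*·75.4505+(1−p*)·137.9783)/1.01=93.5452; Δ=(75.4505−137.9783)/(156.3195−93.7917)=-1.0000; B=V−Δ·S=229.4752
Node (1,1) S=226.5500: V=(p*·0.0000+(1−p*)·75.4505)/1.01=22.7358; Δ=(0.0000−75.4505)/(260.5325−156.3195)=-0.7240; B=V−Δ·S=186.7587
Node (0,0) S=197.0000: V=(p*·22.7358+(1−p*)·93.5452)/1.01=43.8480; Δ=(22.7358−93.5452)/(226.5500−135.9300)=-0.7814; B=V−Δ·S=197.7815
Root portfolio cost Δ·197+B reproduces V0=43.8480.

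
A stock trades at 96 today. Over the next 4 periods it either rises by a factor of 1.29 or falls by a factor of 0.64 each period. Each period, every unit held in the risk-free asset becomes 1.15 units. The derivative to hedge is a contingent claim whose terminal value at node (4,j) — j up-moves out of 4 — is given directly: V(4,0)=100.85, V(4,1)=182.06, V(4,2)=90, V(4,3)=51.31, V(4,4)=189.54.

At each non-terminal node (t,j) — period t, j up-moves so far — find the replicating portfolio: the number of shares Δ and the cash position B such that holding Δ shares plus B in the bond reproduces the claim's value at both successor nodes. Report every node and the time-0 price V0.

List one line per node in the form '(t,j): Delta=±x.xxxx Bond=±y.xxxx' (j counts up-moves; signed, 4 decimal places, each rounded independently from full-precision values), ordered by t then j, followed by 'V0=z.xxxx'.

No-arbitrage ⇒ martingale measure with p* = (R−d)/(u−d) = 0.7846.
Terminal values V(4,·): V(4,0)=100.8500, V(4,1)=182.0600, V(4,2)=90.0000, V(4,3)=51.3100, V(4,4)=189.5400
  t=3,j=0: stock 25.1658 → up 32.4639 (V=182.0600), down 16.1061 (V=100.8500). Price 143.1031; hedge Δ=4.9646, bond B=18.1647.
  t=3,j=1: stock 50.7249 → up 65.4351 (V=90.0000), down 32.4639 (V=182.0600). Price 95.5029; hedge Δ=-2.7921, bond B=237.1336.
  t=3,j=2: stock 102.2423 → up 131.8926 (V=51.3100), down 65.4351 (V=90.0000). Price 51.8637; hedge Δ=-0.5822, bond B=111.3868.
  t=3,j=3: stock 206.0821 → up 265.8460 (V=189.5400), down 131.8926 (V=51.3100). Price 138.9282; hedge Δ=1.0319, bond B=-73.7334.
  t=2,j=0: stock 39.3216 → up 50.7249 (V=95.5029), down 25.1658 (V=143.1031). Price 91.9611; hedge Δ=-1.8624, bond B=165.1923.
  t=2,j=1: stock 79.2576 → up 102.2423 (V=51.8637), down 50.7249 (V=95.5029). Price 53.2721; hedge Δ=-0.8471, bond B=120.4093.
  t=2,j=2: stock 159.7536 → up 206.0821 (V=138.9282), down 102.2423 (V=51.8637). Price 104.5007; hedge Δ=0.8384, bond B=-29.4447.
  t=1,j=0: stock 61.4400 → up 79.2576 (V=53.2721), down 39.3216 (V=91.9611). Price 53.5696; hedge Δ=-0.9688, bond B=113.0912.
  t=1,j=1: stock 123.8400 → up 159.7536 (V=104.5007), down 79.2576 (V=53.2721). Price 81.2755; hedge Δ=0.6364, bond B=2.4622.
  t=0,j=0: stock 96.0000 → up 123.8400 (V=81.2755), down 61.4400 (V=53.5696). Price 65.4853; hedge Δ=0.4440, bond B=22.8609.
Check: Δ(0,0)·S0 + B(0,0) = 65.4853 = V0.

(0,0): Delta=0.4440 Bond=22.8609
(1,0): Delta=-0.9688 Bond=113.0912
(1,1): Delta=0.6364 Bond=2.4622
(2,0): Delta=-1.8624 Bond=165.1923
(2,1): Delta=-0.8471 Bond=120.4093
(2,2): Delta=0.8384 Bond=-29.4447
(3,0): Delta=4.9646 Bond=18.1647
(3,1): Delta=-2.7921 Bond=237.1336
(3,2): Delta=-0.5822 Bond=111.3868
(3,3): Delta=1.0319 Bond=-73.7334
V0=65.4853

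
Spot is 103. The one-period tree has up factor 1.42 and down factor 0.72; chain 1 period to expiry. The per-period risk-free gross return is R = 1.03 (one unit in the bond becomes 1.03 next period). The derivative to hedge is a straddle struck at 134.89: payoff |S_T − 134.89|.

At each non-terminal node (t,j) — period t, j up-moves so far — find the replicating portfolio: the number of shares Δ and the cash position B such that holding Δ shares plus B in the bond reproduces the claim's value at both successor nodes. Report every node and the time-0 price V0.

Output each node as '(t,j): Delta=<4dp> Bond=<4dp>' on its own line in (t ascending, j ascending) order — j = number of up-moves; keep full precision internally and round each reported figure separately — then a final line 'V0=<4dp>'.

(0,0): Delta=-0.6846 Bond=108.2527
V0=37.7384

Since d<R<u, set p* = (R−d)/(u−d) = 0.4429; price each node as the discounted p*-expectation of its children.
Terminal values V(1,·): V(1,0)=60.7300, V(1,1)=11.3700
(0,0): S=103.0000. Δ = (V_up−V_dn)/(S_up−S_dn) = (11.3700−60.7300)/(146.2600−74.1600) = -0.6846. V = [p*·11.3700 + (1−p*)·60.7300]/1.03 = 37.7384. B = V − Δ·S = 108.2527.
Each (Δ,B) replicates both successor values, so the strategy is self-financing and V0 is arbitrage-free.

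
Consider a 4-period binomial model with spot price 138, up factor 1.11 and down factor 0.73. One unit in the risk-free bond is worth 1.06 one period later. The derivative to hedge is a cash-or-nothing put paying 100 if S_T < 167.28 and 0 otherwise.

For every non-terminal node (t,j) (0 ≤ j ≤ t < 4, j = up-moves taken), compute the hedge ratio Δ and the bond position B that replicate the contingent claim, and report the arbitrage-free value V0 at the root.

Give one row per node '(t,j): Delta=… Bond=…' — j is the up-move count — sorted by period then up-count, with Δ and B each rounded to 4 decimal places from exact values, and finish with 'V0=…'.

Since d<R<u, set p* = (R−d)/(u−d) = 0.8684; price each node as the discounted p*-expectation of its children.
Terminal values V(4,·): V(4,0)=100.0000, V(4,1)=100.0000, V(4,2)=100.0000, V(4,3)=100.0000, V(4,4)=0.0000
  t=3,j=0: stock 53.6843 → up 59.5896 (V=100.0000), down 39.1896 (V=100.0000). Price 94.3396; hedge Δ=0.0000, bond B=94.3396.
  t=3,j=1: stock 81.6296 → up 90.6089 (V=100.0000), down 59.5896 (V=100.0000). Price 94.3396; hedge Δ=0.0000, bond B=94.3396.
  t=3,j=2: stock 124.1218 → up 137.7751 (V=100.0000), down 90.6089 (V=100.0000). Price 94.3396; hedge Δ=0.0000, bond B=94.3396.
  t=3,j=3: stock 188.7331 → up 209.4937 (V=0.0000), down 137.7751 (V=100.0000). Price 12.4131; hedge Δ=-1.3943, bond B=275.5710.
  t=2,j=0: stock 73.5402 → up 81.6296 (V=94.3396), down 53.6843 (V=94.3396). Price 88.9996; hedge Δ=0.0000, bond B=88.9996.
  t=2,j=1: stock 111.8214 → up 124.1218 (V=94.3396), down 81.6296 (V=94.3396). Price 88.9996; hedge Δ=0.0000, bond B=88.9996.
  t=2,j=2: stock 170.0298 → up 188.7331 (V=12.4131), down 124.1218 (V=94.3396). Price 21.8801; hedge Δ=-1.2680, bond B=237.4762.
  t=1,j=0: stock 100.7400 → up 111.8214 (V=88.9996), down 73.5402 (V=88.9996). Price 83.9619; hedge Δ=0.0000, bond B=83.9619.
  t=1,j=1: stock 153.1800 → up 170.0298 (V=21.8801), down 111.8214 (V=88.9996). Price 28.9732; hedge Δ=-1.1531, bond B=205.6036.
  t=0,j=0: stock 138.0000 → up 153.1800 (V=28.9732), down 100.7400 (V=83.9619). Price 34.1590; hedge Δ=-1.0486, bond B=178.8661.
Each (Δ,B) replicates both successor values, so the strategy is self-financing and V0 is arbitrage-free.

(0,0): Delta=-1.0486 Bond=178.8661
(1,0): Delta=0.0000 Bond=83.9619
(1,1): Delta=-1.1531 Bond=205.6036
(2,0): Delta=0.0000 Bond=88.9996
(2,1): Delta=0.0000 Bond=88.9996
(2,2): Delta=-1.2680 Bond=237.4762
(3,0): Delta=0.0000 Bond=94.3396
(3,1): Delta=0.0000 Bond=94.3396
(3,2): Delta=0.0000 Bond=94.3396
(3,3): Delta=-1.3943 Bond=275.5710
V0=34.1590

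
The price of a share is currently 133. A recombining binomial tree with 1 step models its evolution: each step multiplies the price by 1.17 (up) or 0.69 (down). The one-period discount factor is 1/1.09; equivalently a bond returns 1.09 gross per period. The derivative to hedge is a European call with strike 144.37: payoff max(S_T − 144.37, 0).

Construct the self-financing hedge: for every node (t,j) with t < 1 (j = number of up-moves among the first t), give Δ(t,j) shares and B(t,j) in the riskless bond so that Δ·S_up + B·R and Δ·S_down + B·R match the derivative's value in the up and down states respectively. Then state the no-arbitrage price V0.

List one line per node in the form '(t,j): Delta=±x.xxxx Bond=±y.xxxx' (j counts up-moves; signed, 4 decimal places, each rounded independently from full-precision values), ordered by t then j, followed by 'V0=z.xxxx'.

The replicating-portfolio and risk-neutral prices coincide; use p* = (1.09−0.69)/(1.17−0.69) = 0.8333 for the latter.
Terminal payoffs: V(1,0)=0.0000, V(1,1)=11.2400
  t=0,j=0: stock 133.0000 → up 155.6100 (V=11.2400), down 91.7700 (V=0.0000). Price 8.5933; hedge Δ=0.1761, bond B=-14.8234.
Root portfolio cost Δ·133+B reproduces V0=8.5933.

(0,0): Delta=0.1761 Bond=-14.8234
V0=8.5933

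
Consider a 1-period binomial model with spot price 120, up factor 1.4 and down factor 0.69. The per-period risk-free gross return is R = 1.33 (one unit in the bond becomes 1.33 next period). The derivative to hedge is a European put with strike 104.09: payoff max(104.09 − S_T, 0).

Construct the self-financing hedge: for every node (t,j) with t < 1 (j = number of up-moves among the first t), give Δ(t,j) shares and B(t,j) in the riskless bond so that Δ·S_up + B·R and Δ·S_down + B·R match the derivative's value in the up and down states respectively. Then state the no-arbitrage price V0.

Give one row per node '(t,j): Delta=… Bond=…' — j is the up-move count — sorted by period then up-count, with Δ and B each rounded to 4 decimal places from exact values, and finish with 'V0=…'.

Under the risk-neutral measure, an up-move has probability p* = (R−d)/(u−d) = 0.9014 and values discount at R = 1.33.
Payoff layer (t=1): V(1,0)=21.2900, V(1,1)=0.0000
Node (0,0) S=120.0000: V=(p*·0.0000+(1−p*)·21.2900)/1.33=1.5782; Δ=(0.0000−21.2900)/(168.0000−82.8000)=-0.2499; B=V−Δ·S=31.5641
Each (Δ,B) replicates both successor values, so the strategy is self-financing and V0 is arbitrage-free.

(0,0): Delta=-0.2499 Bond=31.5641
V0=1.5782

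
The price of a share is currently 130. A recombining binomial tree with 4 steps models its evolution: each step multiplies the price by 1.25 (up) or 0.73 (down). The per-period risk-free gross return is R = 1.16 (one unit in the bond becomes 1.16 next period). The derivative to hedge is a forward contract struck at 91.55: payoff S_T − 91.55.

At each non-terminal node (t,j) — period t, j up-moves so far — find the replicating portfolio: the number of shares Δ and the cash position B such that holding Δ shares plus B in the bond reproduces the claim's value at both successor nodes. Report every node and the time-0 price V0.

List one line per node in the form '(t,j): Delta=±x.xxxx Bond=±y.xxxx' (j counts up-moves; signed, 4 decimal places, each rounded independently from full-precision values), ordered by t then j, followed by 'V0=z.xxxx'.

Under the risk-neutral measure, an up-move has probability p* = (R−d)/(u−d) = 0.8269 and values discount at R = 1.16.
Terminal values V(4,·): V(4,0)=-54.6323, V(4,1)=-28.3347, V(4,2)=16.6953, V(4,3)=93.8016, V(4,4)=225.8328
Node (3,0) S=50.5722: V=(p*·-28.3347+(1−p*)·-54.6323)/1.16=-28.3502; Δ=(-28.3347−-54.6323)/(63.2153−36.9177)=1.0000; B=V−Δ·S=-78.9224
Node (3,1) S=86.5962: V=(p*·16.6953+(1−p*)·-28.3347)/1.16=7.6738; Δ=(16.6953−-28.3347)/(108.2453−63.2153)=1.0000; B=V−Δ·S=-78.9224
Node (3,2) S=148.2812: V=(p*·93.8016+(1−p*)·16.6953)/1.16=69.3588; Δ=(93.8016−16.6953)/(185.3516−108.2453)=1.0000; B=V−Δ·S=-78.9224
Node (3,3) S=253.9062: V=(p*·225.8328+(1−p*)·93.8016)/1.16=174.9838; Δ=(225.8328−93.8016)/(317.3828−185.3516)=1.0000; B=V−Δ·S=-78.9224
Node (2,0) S=69.2770: V=(p*·7.6738+(1−p*)·-28.3502)/1.16=1.2404; Δ=(7.6738−-28.3502)/(86.5962−50.5722)=1.0000; B=V−Δ·S=-68.0366
Node (2,1) S=118.6250: V=(p*·69.3588+(1−p*)·7.6738)/1.16=50.5884; Δ=(69.3588−7.6738)/(148.2812−86.5962)=1.0000; B=V−Δ·S=-68.0366
Node (2,2) S=203.1250: V=(p*·174.9838+(1−p*)·69.3588)/1.16=135.0884; Δ=(174.9838−69.3588)/(253.9062−148.2812)=1.0000; B=V−Δ·S=-68.0366
Node (1,0) S=94.9000: V=(p*·50.5884+(1−p*)·1.2404)/1.16=36.2478; Δ=(50.5884−1.2404)/(118.6250−69.2770)=1.0000; B=V−Δ·S=-58.6522
Node (1,1) S=162.5000: V=(p*·135.0884+(1−p*)·50.5884)/1.16=103.8478; Δ=(135.0884−50.5884)/(203.1250−118.6250)=1.0000; B=V−Δ·S=-58.6522
Node (0,0) S=130.0000: V=(p*·103.8478+(1−p*)·36.2478)/1.16=79.4377; Δ=(103.8478−36.2478)/(162.5000−94.9000)=1.0000; B=V−Δ·S=-50.5623
Check: Δ(0,0)·S0 + B(0,0) = 79.4377 = V0.

(0,0): Delta=1.0000 Bond=-50.5623
(1,0): Delta=1.0000 Bond=-58.6522
(1,1): Delta=1.0000 Bond=-58.6522
(2,0): Delta=1.0000 Bond=-68.0366
(2,1): Delta=1.0000 Bond=-68.0366
(2,2): Delta=1.0000 Bond=-68.0366
(3,0): Delta=1.0000 Bond=-78.9224
(3,1): Delta=1.0000 Bond=-78.9224
(3,2): Delta=1.0000 Bond=-78.9224
(3,3): Delta=1.0000 Bond=-78.9224
V0=79.4377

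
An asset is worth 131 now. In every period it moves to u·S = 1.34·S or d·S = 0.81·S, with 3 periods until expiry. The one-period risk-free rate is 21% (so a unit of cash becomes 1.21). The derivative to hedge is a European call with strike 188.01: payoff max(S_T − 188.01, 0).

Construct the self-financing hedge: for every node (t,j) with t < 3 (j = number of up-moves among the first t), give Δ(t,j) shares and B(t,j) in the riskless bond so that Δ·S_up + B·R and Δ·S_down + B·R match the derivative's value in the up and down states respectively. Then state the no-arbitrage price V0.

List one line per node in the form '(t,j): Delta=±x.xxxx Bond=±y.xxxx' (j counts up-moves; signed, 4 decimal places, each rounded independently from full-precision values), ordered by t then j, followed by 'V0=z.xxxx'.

(0,0): Delta=0.7077 Bond=-61.2548
(1,0): Delta=0.0280 Bond=-1.9862
(1,1): Delta=0.8413 Bond=-97.5612
(2,0): Delta=0.0000 Bond=0.0000
(2,1): Delta=0.0335 Bond=-3.1843
(2,2): Delta=1.0000 Bond=-155.3802
V0=31.4602

Risk-neutral probability p* = (R−d)/(u−d) = (1.21−0.81)/(1.34−0.81) = 0.7547.
Payoff layer (t=3): V(3,0)=0.0000, V(3,1)=0.0000, V(3,2)=2.5211, V(3,3)=127.1896
Node (2,0) S=85.9491: V=(p*·0.0000+(1−p*)·0.0000)/1.21=0.0000; Δ=(0.0000−0.0000)/(115.1718−69.6188)=0.0000; B=V−Δ·S=0.0000
Node (2,1) S=142.1874: V=(p*·2.5211+(1−p*)·0.0000)/1.21=1.5725; Δ=(2.5211−0.0000)/(190.5311−115.1718)=0.0335; B=V−Δ·S=-3.1843
Node (2,2) S=235.2236: V=(p*·127.1896+(1−p*)·2.5211)/1.21=79.8434; Δ=(127.1896−2.5211)/(315.1996−190.5311)=1.0000; B=V−Δ·S=-155.3802
Node (1,0) S=106.1100: V=(p*·1.5725+(1−p*)·0.0000)/1.21=0.9808; Δ=(1.5725−0.0000)/(142.1874−85.9491)=0.0280; B=V−Δ·S=-1.9862
Node (1,1) S=175.5400: V=(p*·79.8434+(1−p*)·1.5725)/1.21=50.1198; Δ=(79.8434−1.5725)/(235.2236−142.1874)=0.8413; B=V−Δ·S=-97.5612
Node (0,0) S=131.0000: V=(p*·50.1198+(1−p*)·0.9808)/1.21=31.4602; Δ=(50.1198−0.9808)/(175.5400−106.1100)=0.7077; B=V−Δ·S=-61.2548
The time-0 hedge costs 31.4602, which is the no-arbitrage price.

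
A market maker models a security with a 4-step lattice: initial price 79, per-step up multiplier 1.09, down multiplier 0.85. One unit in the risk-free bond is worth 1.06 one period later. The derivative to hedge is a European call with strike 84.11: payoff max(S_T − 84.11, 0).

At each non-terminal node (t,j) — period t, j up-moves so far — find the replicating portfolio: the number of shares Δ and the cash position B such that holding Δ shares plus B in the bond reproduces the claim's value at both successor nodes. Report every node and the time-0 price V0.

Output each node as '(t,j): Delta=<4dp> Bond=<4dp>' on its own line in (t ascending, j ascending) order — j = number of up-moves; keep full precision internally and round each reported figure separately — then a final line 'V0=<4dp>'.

Under the risk-neutral measure, an up-move has probability p* = (R−d)/(u−d) = 0.8750 and values discount at R = 1.06.
Terminal values V(4,·): V(4,0)=0.0000, V(4,1)=0.0000, V(4,2)=0.0000, V(4,3)=2.8512, V(4,4)=27.4049
(3,0): S=48.5159. Δ = (V_up−V_dn)/(S_up−S_dn) = (0.0000−0.0000)/(52.8823−41.2385) = 0.0000. V = [p*·0.0000 + (1−p*)·0.0000]/1.06 = 0.0000. B = V − Δ·S = 0.0000.
(3,1): S=62.2145. Δ = (V_up−V_dn)/(S_up−S_dn) = (0.0000−0.0000)/(67.8138−52.8823) = 0.0000. V = [p*·0.0000 + (1−p*)·0.0000]/1.06 = 0.0000. B = V − Δ·S = 0.0000.
(3,2): S=79.7809. Δ = (V_up−V_dn)/(S_up−S_dn) = (2.8512−0.0000)/(86.9612−67.8138) = 0.1489. V = [p*·2.8512 + (1−p*)·0.0000]/1.06 = 2.3536. B = V − Δ·S = -9.5264.
(3,3): S=102.3073. Δ = (V_up−V_dn)/(S_up−S_dn) = (27.4049−2.8512)/(111.5149−86.9612) = 1.0000. V = [p*·27.4049 + (1−p*)·2.8512]/1.06 = 22.9582. B = V − Δ·S = -79.3491.
(2,0): S=57.0775. Δ = (V_up−V_dn)/(S_up−S_dn) = (0.0000−0.0000)/(62.2145−48.5159) = 0.0000. V = [p*·0.0000 + (1−p*)·0.0000]/1.06 = 0.0000. B = V − Δ·S = 0.0000.
(2,1): S=73.1935. Δ = (V_up−V_dn)/(S_up−S_dn) = (2.3536−0.0000)/(79.7809−62.2145) = 0.1340. V = [p*·2.3536 + (1−p*)·0.0000]/1.06 = 1.9428. B = V − Δ·S = -7.8638.
(2,2): S=93.8599. Δ = (V_up−V_dn)/(S_up−S_dn) = (22.9582−2.3536)/(102.3073−79.7809) = 0.9147. V = [p*·22.9582 + (1−p*)·2.3536]/1.06 = 19.2289. B = V − Δ·S = -66.6238.
(1,0): S=67.1500. Δ = (V_up−V_dn)/(S_up−S_dn) = (1.9428−0.0000)/(73.1935−57.0775) = 0.1206. V = [p*·1.9428 + (1−p*)·0.0000]/1.06 = 1.6037. B = V − Δ·S = -6.4913.
(1,1): S=86.1100. Δ = (V_up−V_dn)/(S_up−S_dn) = (19.2289−1.9428)/(93.8599−73.1935) = 0.8364. V = [p*·19.2289 + (1−p*)·1.9428]/1.06 = 16.1020. B = V − Δ·S = -55.9234.
(0,0): S=79.0000. Δ = (V_up−V_dn)/(S_up−S_dn) = (16.1020−1.6037)/(86.1100−67.1500) = 0.7647. V = [p*·16.1020 + (1−p*)·1.6037]/1.06 = 13.4809. B = V − Δ·S = -46.9287.
Self-financing check: at every node Δ·S+B equals the discounted successor values.

(0,0): Delta=0.7647 Bond=-46.9287
(1,0): Delta=0.1206 Bond=-6.4913
(1,1): Delta=0.8364 Bond=-55.9234
(2,0): Delta=0.0000 Bond=0.0000
(2,1): Delta=0.1340 Bond=-7.8638
(2,2): Delta=0.9147 Bond=-66.6238
(3,0): Delta=0.0000 Bond=0.0000
(3,1): Delta=0.0000 Bond=0.0000
(3,2): Delta=0.1489 Bond=-9.5264
(3,3): Delta=1.0000 Bond=-79.3491
V0=13.4809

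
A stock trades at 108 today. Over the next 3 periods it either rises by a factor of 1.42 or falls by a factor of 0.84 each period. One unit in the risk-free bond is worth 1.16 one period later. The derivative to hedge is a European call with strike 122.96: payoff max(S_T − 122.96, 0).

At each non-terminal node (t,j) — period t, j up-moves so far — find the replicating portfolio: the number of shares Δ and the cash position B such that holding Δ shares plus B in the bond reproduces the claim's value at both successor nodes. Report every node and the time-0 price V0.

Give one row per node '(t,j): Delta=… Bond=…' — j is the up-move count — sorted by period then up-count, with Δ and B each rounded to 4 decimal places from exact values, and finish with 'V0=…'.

No-arbitrage ⇒ martingale measure with p* = (R−d)/(u−d) = 0.5517.
Terminal payoffs: V(3,0)=0.0000, V(3,1)=0.0000, V(3,2)=59.9678, V(3,3)=186.2751
  t=2,j=0: stock 76.2048 → up 108.2108 (V=0.0000), down 64.0120 (V=0.0000). Price 0.0000; hedge Δ=0.0000, bond B=0.0000.
  t=2,j=1: stock 128.8224 → up 182.9278 (V=59.9678), down 108.2108 (V=0.0000). Price 28.5221; hedge Δ=0.8026, bond B=-74.8706.
  t=2,j=2: stock 217.7712 → up 309.2351 (V=186.2751), down 182.9278 (V=59.9678). Price 111.7712; hedge Δ=1.0000, bond B=-106.0000.
  t=1,j=0: stock 90.7200 → up 128.8224 (V=28.5221), down 76.2048 (V=0.0000). Price 13.5658; hedge Δ=0.5421, bond B=-35.6103.
  t=1,j=1: stock 153.3600 → up 217.7712 (V=111.7712), down 128.8224 (V=28.5221). Price 64.1833; hedge Δ=0.9359, bond B=-79.3495.
  t=0,j=0: stock 108.0000 → up 153.3600 (V=64.1833), down 90.7200 (V=13.5658). Price 35.7696; hedge Δ=0.8081, bond B=-51.5020.
Check: Δ(0,0)·S0 + B(0,0) = 35.7696 = V0.

(0,0): Delta=0.8081 Bond=-51.5020
(1,0): Delta=0.5421 Bond=-35.6103
(1,1): Delta=0.9359 Bond=-79.3495
(2,0): Delta=0.0000 Bond=0.0000
(2,1): Delta=0.8026 Bond=-74.8706
(2,2): Delta=1.0000 Bond=-106.0000
V0=35.7696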